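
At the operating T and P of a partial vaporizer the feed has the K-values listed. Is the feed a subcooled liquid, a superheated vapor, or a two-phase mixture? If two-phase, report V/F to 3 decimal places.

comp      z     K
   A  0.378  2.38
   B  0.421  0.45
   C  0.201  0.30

two-phase, V/F = 0.180

ΣzᵢKᵢ = 1.149; Σzᵢ/Kᵢ = 1.764.
Both exceed 1, so a two-phase solution exists.
Let ψ = V/F and solve Σ zᵢ(Kᵢ−1)/(1+ψ(Kᵢ−1)) = 0.
Iterate (Newton) starting at ψ = 0.5:
  ψ = 0.500: g = -0.2272, g' = -0.727 → ψ = 0.188
  ψ = 0.188: g = -0.0059, g' = -0.743 → ψ = 0.180
Converged at ψ = 0.180.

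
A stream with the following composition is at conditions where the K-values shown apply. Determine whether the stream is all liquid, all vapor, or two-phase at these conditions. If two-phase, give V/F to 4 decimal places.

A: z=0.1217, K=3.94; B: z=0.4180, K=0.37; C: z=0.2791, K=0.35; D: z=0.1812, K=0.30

all liquid

ΣzᵢKᵢ = 0.7862; Σzᵢ/Kᵢ = 2.5620.
Since ΣzᵢKᵢ < 1 the mixture is below its bubble point — single liquid phase.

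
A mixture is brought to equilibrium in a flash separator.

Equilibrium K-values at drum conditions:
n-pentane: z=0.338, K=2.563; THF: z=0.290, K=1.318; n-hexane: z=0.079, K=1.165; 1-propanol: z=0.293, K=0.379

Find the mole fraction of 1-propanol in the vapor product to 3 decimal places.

Material balance + equilibrium reduce to Σ zᵢ(Kᵢ−1)/(1+V/F(Kᵢ−1)) = 0.
g(0) = ΣzᵢKᵢ − 1 = 0.452 and g(1) = 1 − Σzᵢ/Kᵢ = -0.193, so a root lies in (0, 1).
Iterate (Newton) starting at V/F = 0.5:
  V/F = 0.500: g = 0.1243, g' = -0.522 → V/F = 0.738
  V/F = 0.738: g = -0.0044, g' = -0.584 → V/F = 0.731
Converged at V/F = 0.731.
Compositions from xᵢ = zᵢ/(1+V/F(Kᵢ−1)), yᵢ = Kᵢxᵢ:
  n-pentane: x = 0.158, y = 0.404
  THF: x = 0.235, y = 0.310
  n-hexane: x = 0.071, y = 0.082
  1-propanol: x = 0.536, y = 0.203

y_1-propanol = 0.203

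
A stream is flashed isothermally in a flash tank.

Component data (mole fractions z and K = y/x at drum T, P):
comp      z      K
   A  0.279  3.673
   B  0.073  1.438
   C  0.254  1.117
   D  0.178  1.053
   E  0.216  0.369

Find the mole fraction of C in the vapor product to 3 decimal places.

Material balance + equilibrium reduce to Σ zᵢ(Kᵢ−1)/(1+ψ(Kᵢ−1)) = 0.
Feasibility: ΣzᵢKᵢ = 1.681, Σzᵢ/Kᵢ = 1.109 — both > 1, two phases present.
Iterate (Newton) starting at ψ = 0.56:
  ψ = 0.560: g = 0.1506, g' = -0.538 → ψ = 0.840
  ψ = 0.840: g = -0.0007, g' = -0.589 → ψ = 0.839
Converged at ψ = 0.839.
Compositions from xᵢ = zᵢ/(1+ψ(Kᵢ−1)), yᵢ = Kᵢxᵢ:
  A: x = 0.086, y = 0.316
  B: x = 0.053, y = 0.077
  C: x = 0.231, y = 0.258
  D: x = 0.170, y = 0.179
  E: x = 0.459, y = 0.169

y_C = 0.258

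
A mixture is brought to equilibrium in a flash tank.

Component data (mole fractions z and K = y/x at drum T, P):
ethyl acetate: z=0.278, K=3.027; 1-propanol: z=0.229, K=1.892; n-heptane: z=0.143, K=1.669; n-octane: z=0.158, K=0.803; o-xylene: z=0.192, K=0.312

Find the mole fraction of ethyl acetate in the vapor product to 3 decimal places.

y_ethyl acetate = 0.301

Material balance + equilibrium reduce to Σ zᵢ(Kᵢ−1)/(1+V/F(Kᵢ−1)) = 0.
g(0) = ΣzᵢKᵢ − 1 = 0.700 and g(1) = 1 − Σzᵢ/Kᵢ = -0.111, so a root lies in (0, 1).
Newton iteration, V/F⁰ = 0.7:
  V/F = 0.700: g = 0.1329, g' = -0.640 → V/F = 0.908
  V/F = 0.908: g = -0.0188, g' = -0.875 → V/F = 0.886
Converged at V/F = 0.886.
Compositions from xᵢ = zᵢ/(1+V/F(Kᵢ−1)), yᵢ = Kᵢxᵢ:
  ethyl acetate: x = 0.099, y = 0.301
  1-propanol: x = 0.128, y = 0.242
  n-heptane: x = 0.090, y = 0.150
  n-octane: x = 0.191, y = 0.154
  o-xylene: x = 0.491, y = 0.153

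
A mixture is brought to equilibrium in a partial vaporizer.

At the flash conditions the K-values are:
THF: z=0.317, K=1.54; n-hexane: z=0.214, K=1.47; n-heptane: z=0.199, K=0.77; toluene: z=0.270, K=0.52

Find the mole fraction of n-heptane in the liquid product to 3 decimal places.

x_n-heptane = 0.223

Material balance + equilibrium reduce to Σ zᵢ(Kᵢ−1)/(1+ψ(Kᵢ−1)) = 0.
Check two-phase: ΣzᵢKᵢ = 1.096 > 1 and Σzᵢ/Kᵢ = 1.129 > 1, so g(0) = 0.096 > 0 and g(1) = -0.129 < 0.
Newton iteration, ψ⁰ = 0.5:
  ψ = 0.500: g = -0.0060, g' = -0.209 → ψ = 0.471
Converged at ψ = 0.471.
Compositions from xᵢ = zᵢ/(1+ψ(Kᵢ−1)), yᵢ = Kᵢxᵢ:
  THF: x = 0.253, y = 0.389
  n-hexane: x = 0.175, y = 0.258
  n-heptane: x = 0.223, y = 0.172
  toluene: x = 0.349, y = 0.181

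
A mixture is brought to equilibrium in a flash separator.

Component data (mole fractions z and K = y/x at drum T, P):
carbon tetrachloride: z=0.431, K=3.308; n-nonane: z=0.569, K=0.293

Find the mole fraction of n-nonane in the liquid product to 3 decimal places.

x_n-nonane = 0.766

Rachford–Rice: g(V/F) = Σ zᵢ(Kᵢ−1)/(1+V/F(Kᵢ−1)) = 0.
Feasibility: ΣzᵢKᵢ = 1.592, Σzᵢ/Kᵢ = 2.072 — both > 1, two phases present.
Binary case is linear: z₁(K₁−1)(1+V/F(K₂−1)) + z₂(K₂−1)(1+V/F(K₁−1)) = 0
⇒ V/F = [z₁(K₁−1)+z₂(K₂−1)] / [−(K₁−1)(K₂−1)] = 0.5925/1.6318 = 0.363
Compositions from xᵢ = zᵢ/(1+V/F(Kᵢ−1)), yᵢ = Kᵢxᵢ:
  carbon tetrachloride: x = 0.234, y = 0.776
  n-nonane: x = 0.766, y = 0.224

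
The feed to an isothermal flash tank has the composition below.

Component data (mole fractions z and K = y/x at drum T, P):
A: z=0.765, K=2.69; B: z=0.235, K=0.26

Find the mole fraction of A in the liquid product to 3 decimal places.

x_A = 0.305

Rachford–Rice: g(V/F) = Σ zᵢ(Kᵢ−1)/(1+V/F(Kᵢ−1)) = 0.
Feasibility: ΣzᵢKᵢ = 2.119, Σzᵢ/Kᵢ = 1.188 — both > 1, two phases present.
Binary case is linear: z₁(K₁−1)(1+V/F(K₂−1)) + z₂(K₂−1)(1+V/F(K₁−1)) = 0
⇒ V/F = [z₁(K₁−1)+z₂(K₂−1)] / [−(K₁−1)(K₂−1)] = 1.1190/1.2506 = 0.895
Compositions from xᵢ = zᵢ/(1+V/F(Kᵢ−1)), yᵢ = Kᵢxᵢ:
  A: x = 0.305, y = 0.819
  B: x = 0.695, y = 0.181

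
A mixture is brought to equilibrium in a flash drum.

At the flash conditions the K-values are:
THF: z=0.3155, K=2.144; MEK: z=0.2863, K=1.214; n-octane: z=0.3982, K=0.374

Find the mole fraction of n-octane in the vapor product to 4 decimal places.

y_n-octane = 0.1893

Iterate (Newton) starting at V/F = 0.45:
  V/F = 0.4500: g = -0.05288, g' = -0.4933 → V/F = 0.3428
  V/F = 0.3428: g = -0.00105, g' = -0.4774 → V/F = 0.3406
Converged at V/F = 0.3406.
Compositions from xᵢ = zᵢ/(1+V/F(Kᵢ−1)), yᵢ = Kᵢxᵢ:
  THF: x = 0.2270, y = 0.4868
  MEK: x = 0.2668, y = 0.3240
  n-octane: x = 0.5061, y = 0.1893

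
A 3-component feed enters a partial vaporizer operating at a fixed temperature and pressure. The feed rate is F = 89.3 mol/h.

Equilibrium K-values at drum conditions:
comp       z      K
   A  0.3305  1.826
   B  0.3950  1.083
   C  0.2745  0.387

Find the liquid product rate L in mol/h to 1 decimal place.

L = 49.6 mol/h

Newton iteration, β⁰ = 0.5:
  β = 0.5000: g = -0.01796, g' = -0.3299 → β = 0.4456
  β = 0.4456: g = -0.00033, g' = -0.3182 → β = 0.4445
Converged at β = 0.4445.
Then V = β·F = 0.4445·89.3 = 39.7 mol/h and L = F − V = 49.6 mol/h.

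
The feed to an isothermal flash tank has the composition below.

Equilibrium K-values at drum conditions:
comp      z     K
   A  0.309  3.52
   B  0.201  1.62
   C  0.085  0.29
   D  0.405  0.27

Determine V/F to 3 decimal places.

Rachford–Rice: g(V/F) = Σ zᵢ(Kᵢ−1)/(1+V/F(Kᵢ−1)) = 0.
Feasibility: ΣzᵢKᵢ = 1.547, Σzᵢ/Kᵢ = 2.005 — both > 1, two phases present.
Newton iteration, V/F⁰ = 0.5:
  V/F = 0.500: g = -0.1195, g' = -1.067 → V/F = 0.388
  V/F = 0.388: g = -0.0017, g' = -1.054 → V/F = 0.386
Converged at V/F = 0.386.

V/F = 0.386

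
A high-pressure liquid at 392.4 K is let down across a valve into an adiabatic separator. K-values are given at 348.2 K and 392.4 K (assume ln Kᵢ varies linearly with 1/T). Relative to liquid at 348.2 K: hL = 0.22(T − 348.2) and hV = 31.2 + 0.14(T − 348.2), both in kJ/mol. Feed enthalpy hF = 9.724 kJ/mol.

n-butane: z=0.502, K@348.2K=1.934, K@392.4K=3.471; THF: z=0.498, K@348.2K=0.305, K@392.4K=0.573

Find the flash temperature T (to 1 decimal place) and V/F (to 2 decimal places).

T = 352.8 K, V/F = 0.28

Adiabatic flash: solve Rachford–Rice at each trial T, then check hF = ψ·hV(T) + (1−ψ)·hL(T).
  T = 348.2 K: K = (1.934, 0.305), RR gives ψ = 0.189, H_out = 5.900 kJ/mol
  T = 392.4 K: K = (3.471, 0.573), RR gives ψ = 0.974, H_out = 36.672 kJ/mol
  T = 370.3 K: K = (2.637, 0.426), RR gives ψ = 0.570, H_out = 21.646 kJ/mol
  T = 359.2 K: K = (2.267, 0.362), RR gives ψ = 0.394, H_out = 14.364 kJ/mol
  T = 353.7 K: K = (2.097, 0.333), RR gives ψ = 0.298, H_out = 10.383 kJ/mol
  T = 350.9 K: K = (2.013, 0.318), RR gives ψ = 0.245, H_out = 8.180 kJ/mol
  T = 352.3 K: K = (2.054, 0.326), RR gives ψ = 0.272, H_out = 9.300 kJ/mol
Linear interpolation between T = 352.3 (H_out = 9.300) and T = 353.7 (H_out = 10.383) on hF = 9.724 gives T ≈ 352.8 K, at which ψ = 0.28.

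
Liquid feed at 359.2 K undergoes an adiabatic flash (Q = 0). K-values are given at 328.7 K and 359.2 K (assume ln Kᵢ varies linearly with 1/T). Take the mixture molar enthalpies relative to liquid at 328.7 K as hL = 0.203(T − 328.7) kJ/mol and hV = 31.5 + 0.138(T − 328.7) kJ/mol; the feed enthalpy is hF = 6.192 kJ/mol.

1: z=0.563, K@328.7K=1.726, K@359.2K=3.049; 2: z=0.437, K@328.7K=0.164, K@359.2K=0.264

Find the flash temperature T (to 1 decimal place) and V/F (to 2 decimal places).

T = 332.4 K, V/F = 0.17

Adiabatic flash: solve Rachford–Rice at each trial T, then check hF = ψ·hV(T) + (1−ψ)·hL(T).
  T = 328.7 K: K = (1.726, 0.164), RR gives ψ = 0.072, H_out = 2.253 kJ/mol
  T = 359.2 K: K = (3.049, 0.264), RR gives ψ = 0.552, H_out = 22.475 kJ/mol
  T = 343.9 K: K = (2.321, 0.210), RR gives ψ = 0.382, H_out = 14.740 kJ/mol
  T = 336.3 K: K = (2.008, 0.186), RR gives ψ = 0.258, H_out = 9.553 kJ/mol
  T = 332.5 K: K = (1.863, 0.175), RR gives ψ = 0.176, H_out = 6.277 kJ/mol
  T = 330.6 K: K = (1.794, 0.169), RR gives ψ = 0.127, H_out = 4.379 kJ/mol
Linear interpolation between T = 330.6 (H_out = 4.379) and T = 332.5 (H_out = 6.277) on hF = 6.192 gives T ≈ 332.4 K, at which ψ = 0.17.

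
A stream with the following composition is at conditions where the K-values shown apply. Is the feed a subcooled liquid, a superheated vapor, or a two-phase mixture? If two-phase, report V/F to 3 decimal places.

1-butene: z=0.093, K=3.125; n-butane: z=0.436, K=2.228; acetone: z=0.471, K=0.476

two-phase, V/F = 0.661

ΣzᵢKᵢ = 1.486; Σzᵢ/Kᵢ = 1.215.
Both exceed 1, so a two-phase solution exists.
Newton iteration, ψ⁰ = 0.5:
  ψ = 0.500: g = 0.0931, g' = -0.589 → ψ = 0.658
  ψ = 0.658: g = 0.0017, g' = -0.575 → ψ = 0.661
Converged at ψ = 0.661.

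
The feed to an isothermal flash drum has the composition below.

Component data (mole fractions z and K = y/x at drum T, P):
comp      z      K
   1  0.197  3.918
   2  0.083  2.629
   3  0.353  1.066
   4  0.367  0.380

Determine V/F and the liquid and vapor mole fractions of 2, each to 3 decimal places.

Rachford–Rice: g(V/F) = Σ zᵢ(Kᵢ−1)/(1+V/F(Kᵢ−1)) = 0.
g(0) = ΣzᵢKᵢ − 1 = 0.506 and g(1) = 1 − Σzᵢ/Kᵢ = -0.379, so a root lies in (0, 1).
Newton–Raphson from V/F = 0.46:
  V/F = 0.460: g = 0.0270, g' = -0.655 → V/F = 0.501
  V/F = 0.501: g = 0.0003, g' = -0.642 → V/F = 0.502
Converged at V/F = 0.502.
Compositions from xᵢ = zᵢ/(1+V/F(Kᵢ−1)), yᵢ = Kᵢxᵢ:
  1: x = 0.080, y = 0.313
  2: x = 0.046, y = 0.120
  3: x = 0.342, y = 0.364
  4: x = 0.533, y = 0.202

V/F = 0.502, x_2 = 0.046, y_2 = 0.120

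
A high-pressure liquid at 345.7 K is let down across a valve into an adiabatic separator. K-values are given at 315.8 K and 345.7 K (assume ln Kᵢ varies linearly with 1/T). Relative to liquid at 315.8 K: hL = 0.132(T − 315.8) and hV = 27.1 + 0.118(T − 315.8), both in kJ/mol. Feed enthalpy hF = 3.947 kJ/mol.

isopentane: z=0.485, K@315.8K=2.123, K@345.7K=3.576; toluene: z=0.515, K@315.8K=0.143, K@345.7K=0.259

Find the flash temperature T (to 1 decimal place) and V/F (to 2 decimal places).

T = 317.5 K, V/F = 0.14

Adiabatic flash: solve Rachford–Rice at each trial T, then check hF = ψ·hV(T) + (1−ψ)·hL(T).
  T = 315.8 K: K = (2.123, 0.143), RR gives ψ = 0.107, H_out = 2.909 kJ/mol
  T = 345.7 K: K = (3.576, 0.259), RR gives ψ = 0.455, H_out = 16.076 kJ/mol
  T = 330.8 K: K = (2.790, 0.195), RR gives ψ = 0.315, H_out = 10.451 kJ/mol
  T = 323.3 K: K = (2.442, 0.168), RR gives ψ = 0.225, H_out = 7.077 kJ/mol
  T = 319.6 K: K = (2.281, 0.155), RR gives ψ = 0.172, H_out = 5.153 kJ/mol
  T = 317.7 K: K = (2.201, 0.149), RR gives ψ = 0.141, H_out = 4.070 kJ/mol
Linear interpolation between T = 315.8 (H_out = 2.909) and T = 317.7 (H_out = 4.070) on hF = 3.947 gives T ≈ 317.5 K, at which ψ = 0.14.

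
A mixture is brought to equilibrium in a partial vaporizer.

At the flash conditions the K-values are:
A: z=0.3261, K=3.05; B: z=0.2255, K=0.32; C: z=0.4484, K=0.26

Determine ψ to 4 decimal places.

Newton–Raphson from ψ = 0.63:
  ψ = 0.6300: g = -0.59814, g' = -1.4419 → ψ = 0.2152
  ψ = 0.2152: g = -0.11038, g' = -1.1503 → ψ = 0.1192
  ψ = 0.1192: g = 0.00644, g' = -1.3039 → ψ = 0.1241
  ψ = 0.1241: g = 0.00003, g' = -1.2929 → ψ = 0.1242
Converged at ψ = 0.1242.

ψ = 0.1242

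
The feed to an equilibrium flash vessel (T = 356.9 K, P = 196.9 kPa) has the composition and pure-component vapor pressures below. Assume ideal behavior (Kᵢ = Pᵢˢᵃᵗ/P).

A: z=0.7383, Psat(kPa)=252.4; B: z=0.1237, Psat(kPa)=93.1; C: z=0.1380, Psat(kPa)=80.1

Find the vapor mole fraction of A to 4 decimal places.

y_A = 0.8540

Raoult's law: Kᵢ = Pᵢˢᵃᵗ/P = Pᵢˢᵃᵗ/196.9.
  K_A = 252.4/196.9 = 1.281869, K_B = 93.1/196.9 = 0.472829, K_C = 80.1/196.9 = 0.406805
Newton iteration, β⁰ = 0.5:
  β = 0.5000: g = -0.02253, g' = -0.2066 → β = 0.3909
  β = 0.3909: g = -0.00127, g' = -0.1844 → β = 0.3841
  β = 0.3841: g = -0.00000, g' = -0.1832 → β = 0.3840
Converged at β = 0.3840.
Compositions from xᵢ = zᵢ/(1+β(Kᵢ−1)), yᵢ = Kᵢxᵢ:
  A: x = 0.6662, y = 0.8540
  B: x = 0.1551, y = 0.0733
  C: x = 0.1787, y = 0.0727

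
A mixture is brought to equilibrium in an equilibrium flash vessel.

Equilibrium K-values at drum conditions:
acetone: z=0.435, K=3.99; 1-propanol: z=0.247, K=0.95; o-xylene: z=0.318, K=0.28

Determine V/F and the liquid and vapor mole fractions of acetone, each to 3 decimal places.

V/F = 0.649, x_acetone = 0.148, y_acetone = 0.590

Material balance + equilibrium reduce to Σ zᵢ(Kᵢ−1)/(1+V/F(Kᵢ−1)) = 0.
g(0) = ΣzᵢKᵢ − 1 = 1.059 and g(1) = 1 − Σzᵢ/Kᵢ = -0.505, so a root lies in (0, 1).
Newton iteration, V/F⁰ = 0.5:
  V/F = 0.500: g = 0.1509, g' = -1.028 → V/F = 0.647
  V/F = 0.647: g = 0.0020, g' = -1.030 → V/F = 0.649
Converged at V/F = 0.649.
Compositions from xᵢ = zᵢ/(1+V/F(Kᵢ−1)), yᵢ = Kᵢxᵢ:
  acetone: x = 0.148, y = 0.590
  1-propanol: x = 0.255, y = 0.243
  o-xylene: x = 0.597, y = 0.167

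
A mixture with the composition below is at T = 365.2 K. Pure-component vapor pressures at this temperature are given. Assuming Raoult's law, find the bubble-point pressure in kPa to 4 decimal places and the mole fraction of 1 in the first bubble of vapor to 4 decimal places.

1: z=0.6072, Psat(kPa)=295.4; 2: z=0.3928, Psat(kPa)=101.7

Pbub = 219.3146 kPa, y_1 = 0.8179

At the bubble point ψ → 0, so ΣzᵢKᵢ = 1 with Kᵢ = Pᵢˢᵃᵗ/P ⇒ P = ΣzᵢPᵢˢᵃᵗ.
P = 0.6072·295.4 + 0.3928·101.7 = 219.3146 kPa
yᵢ = zᵢPᵢˢᵃᵗ/P ⇒ y_1 = 0.6072·295.4/219.3146 = 0.8179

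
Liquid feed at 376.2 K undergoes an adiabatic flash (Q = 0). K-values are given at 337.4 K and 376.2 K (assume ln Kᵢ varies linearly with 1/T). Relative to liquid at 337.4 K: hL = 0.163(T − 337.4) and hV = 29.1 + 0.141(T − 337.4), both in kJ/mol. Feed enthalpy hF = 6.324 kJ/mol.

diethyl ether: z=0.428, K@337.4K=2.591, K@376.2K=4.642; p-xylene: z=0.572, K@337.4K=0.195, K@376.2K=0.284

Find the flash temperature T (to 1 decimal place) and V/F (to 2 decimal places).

Adiabatic flash: solve Rachford–Rice at each trial T, then check hF = ψ·hV(T) + (1−ψ)·hL(T).
  T = 337.4 K: K = (2.591, 0.195), RR gives ψ = 0.172, H_out = 5.010 kJ/mol
  T = 376.2 K: K = (4.642, 0.284), RR gives ψ = 0.441, H_out = 18.773 kJ/mol
  T = 356.8 K: K = (3.523, 0.238), RR gives ψ = 0.335, H_out = 12.763 kJ/mol
  T = 347.1 K: K = (3.034, 0.216), RR gives ψ = 0.265, H_out = 9.228 kJ/mol
  T = 342.2 K: K = (2.805, 0.205), RR gives ψ = 0.222, H_out = 7.207 kJ/mol
  T = 339.8 K: K = (2.697, 0.200), RR gives ψ = 0.198, H_out = 6.140 kJ/mol
Linear interpolation between T = 339.8 (H_out = 6.140) and T = 342.2 (H_out = 7.207) on hF = 6.324 gives T ≈ 340.2 K, at which ψ = 0.20.

T = 340.2 K, V/F = 0.20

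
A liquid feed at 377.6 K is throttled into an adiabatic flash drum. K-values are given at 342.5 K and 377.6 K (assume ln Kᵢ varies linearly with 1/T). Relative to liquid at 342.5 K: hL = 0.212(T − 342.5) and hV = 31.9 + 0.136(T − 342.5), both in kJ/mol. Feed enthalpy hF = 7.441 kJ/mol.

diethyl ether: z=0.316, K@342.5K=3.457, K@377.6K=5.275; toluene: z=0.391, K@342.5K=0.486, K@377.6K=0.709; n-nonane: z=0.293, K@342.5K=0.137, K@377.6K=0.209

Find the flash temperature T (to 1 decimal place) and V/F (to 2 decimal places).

T = 345.4 K, V/F = 0.22

Adiabatic flash: solve Rachford–Rice at each trial T, then check hF = ψ·hV(T) + (1−ψ)·hL(T).
  T = 342.5 K: K = (3.457, 0.486, 0.137), RR gives ψ = 0.193, H_out = 6.161 kJ/mol
  T = 377.6 K: K = (5.275, 0.709, 0.209), RR gives ψ = 0.426, H_out = 19.880 kJ/mol
  T = 360.1 K: K = (4.317, 0.593, 0.171), RR gives ψ = 0.316, H_out = 13.387 kJ/mol
  T = 351.3 K: K = (3.874, 0.538, 0.154), RR gives ψ = 0.257, H_out = 9.902 kJ/mol
  T = 346.9 K: K = (3.662, 0.512, 0.145), RR gives ψ = 0.226, H_out = 8.071 kJ/mol
  T = 344.7 K: K = (3.559, 0.499, 0.141), RR gives ψ = 0.210, H_out = 7.127 kJ/mol
Linear interpolation between T = 344.7 (H_out = 7.127) and T = 346.9 (H_out = 8.071) on hF = 7.441 gives T ≈ 345.4 K, at which ψ = 0.22.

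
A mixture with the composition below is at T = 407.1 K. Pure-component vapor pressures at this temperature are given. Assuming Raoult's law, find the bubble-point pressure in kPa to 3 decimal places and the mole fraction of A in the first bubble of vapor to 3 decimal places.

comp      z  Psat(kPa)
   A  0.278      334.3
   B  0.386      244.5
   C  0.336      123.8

At the bubble point ψ → 0, so ΣzᵢKᵢ = 1 with Kᵢ = Pᵢˢᵃᵗ/P ⇒ P = ΣzᵢPᵢˢᵃᵗ.
P = 0.278·334.3 + 0.386·244.5 + 0.336·123.8 = 228.909 kPa
yᵢ = zᵢPᵢˢᵃᵗ/P ⇒ y_A = 0.278·334.3/228.909 = 0.406

Pbub = 228.909 kPa, y_A = 0.406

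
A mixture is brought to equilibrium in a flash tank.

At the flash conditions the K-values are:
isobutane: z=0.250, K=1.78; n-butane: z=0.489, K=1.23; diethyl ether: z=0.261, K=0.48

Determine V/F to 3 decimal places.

Material balance + equilibrium reduce to Σ zᵢ(Kᵢ−1)/(1+V/F(Kᵢ−1)) = 0.
Check two-phase: ΣzᵢKᵢ = 1.172 > 1 and Σzᵢ/Kᵢ = 1.082 > 1, so g(0) = 0.172 > 0 and g(1) = -0.082 < 0.
Newton–Raphson from V/F = 0.56:
  V/F = 0.560: g = 0.0439, g' = -0.234 → V/F = 0.747
  V/F = 0.747: g = -0.0028, g' = -0.268 → V/F = 0.737
Converged at V/F = 0.737.

V/F = 0.737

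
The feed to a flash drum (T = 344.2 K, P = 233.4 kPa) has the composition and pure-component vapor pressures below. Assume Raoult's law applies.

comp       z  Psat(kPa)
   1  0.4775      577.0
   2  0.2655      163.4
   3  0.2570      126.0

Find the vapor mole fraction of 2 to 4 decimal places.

y_2 = 0.2523

Raoult's law: Kᵢ = Pᵢˢᵃᵗ/P = Pᵢˢᵃᵗ/233.4.
  K_1 = 577.0/233.4 = 2.472151, K_2 = 163.4/233.4 = 0.700086, K_3 = 126.0/233.4 = 0.539846
Newton iteration, V/F⁰ = 0.6:
  V/F = 0.6000: g = 0.11279, g' = -0.4311 → V/F = 0.8616
  V/F = 0.8616: g = 0.00656, g' = -0.3939 → V/F = 0.8783
Converged at V/F = 0.8783.
Compositions from xᵢ = zᵢ/(1+V/F(Kᵢ−1)), yᵢ = Kᵢxᵢ:
  1: x = 0.2082, y = 0.5148
  2: x = 0.3604, y = 0.2523
  3: x = 0.4313, y = 0.2328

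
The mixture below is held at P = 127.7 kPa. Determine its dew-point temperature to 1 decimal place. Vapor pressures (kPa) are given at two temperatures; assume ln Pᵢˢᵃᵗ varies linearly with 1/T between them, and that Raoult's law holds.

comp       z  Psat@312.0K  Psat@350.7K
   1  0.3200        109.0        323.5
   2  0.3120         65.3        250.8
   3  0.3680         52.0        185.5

T = 330.4 K

Dew-point temperature: Σzᵢ·P/Pᵢˢᵃᵗ(T) = 1. Interpolate ln Pᵢˢᵃᵗ = aᵢ + bᵢ/T.
  T = 312.0 K: ΣzᵢP/Pᵢˢᵃᵗ = 1.8888
  T = 350.7 K: ΣzᵢP/Pᵢˢᵃᵗ = 0.5385
  T = 331.4 K: ΣzᵢP/Pᵢˢᵃᵗ = 0.9696
  T = 321.7 K: ΣzᵢP/Pᵢˢᵃᵗ = 1.3394
  T = 326.5 K: ΣzᵢP/Pᵢˢᵃᵗ = 1.1387
  T = 328.9 K: ΣzᵢP/Pᵢˢᵃᵗ = 1.0518
  T = 330.1 K: ΣzᵢP/Pᵢˢᵃᵗ = 1.0114
  T = 330.8 K: ΣzᵢP/Pᵢˢᵃᵗ = 0.9886
  T = 330.5 K: ΣzᵢP/Pᵢˢᵃᵗ = 0.9983
Interpolating between 330.1 K and 330.5 K gives T ≈ 330.4 K.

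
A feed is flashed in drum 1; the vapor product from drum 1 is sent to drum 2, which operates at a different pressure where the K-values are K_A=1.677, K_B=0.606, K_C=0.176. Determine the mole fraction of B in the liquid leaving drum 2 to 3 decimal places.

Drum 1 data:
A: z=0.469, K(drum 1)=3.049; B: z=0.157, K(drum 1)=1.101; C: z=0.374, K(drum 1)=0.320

x_B (drum 2) = 0.194

Drum 1:
Newton–Raphson from ψ₁ = 0.5:
  ψ₁ = 0.500: g = 0.1044, g' = -0.879 → ψ₁ = 0.619
  ψ₁ = 0.619: g = -0.0005, g' = -0.900 → ψ₁ = 0.618
Converged at ψ₁ = 0.618.
Drum-1 compositions:
  A: x = 0.207, y = 0.631
  B: x = 0.148, y = 0.163
  C: x = 0.645, y = 0.207
Drum-2 feed = drum-1 vapor: z₂ = (0.6308, 0.1627, 0.2065).
Drum 2:
Let ψ₂ = V/F and solve Σ zᵢ(Kᵢ−1)/(1+ψ₂(Kᵢ−1)) = 0.
Feasibility: ΣzᵢKᵢ = 1.193, Σzᵢ/Kᵢ = 1.818 — both > 1, two phases present.
Iterate (Newton) starting at ψ₂ = 0.5:
  ψ₂ = 0.500: g = -0.0502, g' = -0.606 → ψ₂ = 0.417
  ψ₂ = 0.417: g = -0.0030, g' = -0.538 → ψ₂ = 0.412
Converged at ψ₂ = 0.412.
  A: x = 0.493, y = 0.827
  B: x = 0.194, y = 0.118
  C: x = 0.312, y = 0.055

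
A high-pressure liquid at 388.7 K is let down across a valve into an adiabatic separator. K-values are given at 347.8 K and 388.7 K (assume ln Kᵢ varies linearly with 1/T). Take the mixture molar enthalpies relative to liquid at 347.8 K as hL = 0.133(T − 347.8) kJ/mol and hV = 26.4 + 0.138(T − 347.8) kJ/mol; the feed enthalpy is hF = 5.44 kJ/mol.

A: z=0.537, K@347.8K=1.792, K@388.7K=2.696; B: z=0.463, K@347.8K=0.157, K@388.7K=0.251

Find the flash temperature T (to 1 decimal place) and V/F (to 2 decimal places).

Adiabatic flash: solve Rachford–Rice at each trial T, then check hF = ψ·hV(T) + (1−ψ)·hL(T).
  T = 347.8 K: K = (1.792, 0.157), RR gives ψ = 0.052, H_out = 1.384 kJ/mol
  T = 388.7 K: K = (2.696, 0.251), RR gives ψ = 0.444, H_out = 17.251 kJ/mol
  T = 368.2 K: K = (2.222, 0.201), RR gives ψ = 0.293, H_out = 10.483 kJ/mol
  T = 358.0 K: K = (2.002, 0.178), RR gives ψ = 0.191, H_out = 6.415 kJ/mol
  T = 352.9 K: K = (1.895, 0.167), RR gives ψ = 0.128, H_out = 4.059 kJ/mol
  T = 355.4 K: K = (1.947, 0.173), RR gives ψ = 0.160, H_out = 5.247 kJ/mol
  T = 356.7 K: K = (1.974, 0.175), RR gives ψ = 0.176, H_out = 5.839 kJ/mol
Linear interpolation between T = 355.4 (H_out = 5.247) and T = 356.7 (H_out = 5.839) on hF = 5.44 gives T ≈ 355.8 K, at which ψ = 0.17.

T = 355.8 K, V/F = 0.17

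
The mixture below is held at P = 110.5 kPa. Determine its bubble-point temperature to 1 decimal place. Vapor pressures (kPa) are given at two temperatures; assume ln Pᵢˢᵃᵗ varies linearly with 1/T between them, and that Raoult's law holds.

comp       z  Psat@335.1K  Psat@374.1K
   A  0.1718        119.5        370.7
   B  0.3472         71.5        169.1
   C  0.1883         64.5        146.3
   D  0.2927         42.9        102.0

Bubble-point temperature: ΣzᵢPᵢˢᵃᵗ(T) = P. Interpolate ln Pᵢˢᵃᵗ = aᵢ + bᵢ/T.
  T = 335.1 K: ΣzᵢPᵢˢᵃᵗ = 70.06 kPa
  T = 374.1 K: ΣzᵢPᵢˢᵃᵗ = 179.80 kPa
  T = 354.6 K: ΣzᵢPᵢˢᵃᵗ = 114.93 kPa
  T = 344.9 K: ΣzᵢPᵢˢᵃᵗ = 90.42 kPa
  T = 349.8 K: ΣzᵢPᵢˢᵃᵗ = 102.22 kPa
  T = 352.2 K: ΣzᵢPᵢˢᵃᵗ = 108.43 kPa
Interpolating between 352.2 K and 354.6 K gives T ≈ 353.0 K.

T = 353.0 K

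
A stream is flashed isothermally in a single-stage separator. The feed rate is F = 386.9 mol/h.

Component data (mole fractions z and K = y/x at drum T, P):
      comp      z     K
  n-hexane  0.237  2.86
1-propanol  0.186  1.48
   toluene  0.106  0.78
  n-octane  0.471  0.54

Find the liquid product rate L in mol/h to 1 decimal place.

L = 200.0 mol/h

Iterate (Newton) starting at V/F = 0.5:
  V/F = 0.500: g = -0.0072, g' = -0.423 → V/F = 0.483
Converged at V/F = 0.483.
Then V = V/F·F = 0.4831·386.9 = 186.9 mol/h and L = F − V = 200.0 mol/h.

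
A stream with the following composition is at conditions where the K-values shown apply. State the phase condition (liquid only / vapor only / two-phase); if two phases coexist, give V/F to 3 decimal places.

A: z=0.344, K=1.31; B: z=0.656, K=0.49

liquid only

ΣzᵢKᵢ = 0.772; Σzᵢ/Kᵢ = 1.601.
Since ΣzᵢKᵢ < 1 the mixture is below its bubble point — single liquid phase.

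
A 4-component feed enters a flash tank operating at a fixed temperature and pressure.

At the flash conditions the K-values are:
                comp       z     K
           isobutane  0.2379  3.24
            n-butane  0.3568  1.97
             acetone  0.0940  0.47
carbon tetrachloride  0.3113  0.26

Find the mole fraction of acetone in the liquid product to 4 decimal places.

Let ψ = V/F and solve Σ zᵢ(Kᵢ−1)/(1+ψ(Kᵢ−1)) = 0.
Check two-phase: ΣzᵢKᵢ = 1.5988 > 1 and Σzᵢ/Kᵢ = 1.6519 > 1, so g(0) = 0.5988 > 0 and g(1) = -0.6519 < 0.
Newton–Raphson from ψ = 0.5:
  ψ = 0.5000: g = 0.05099, g' = -0.8962 → ψ = 0.5569
  ψ = 0.5569: g = -0.00070, g' = -0.9242 → ψ = 0.5561
Converged at ψ = 0.5561.
Compositions from xᵢ = zᵢ/(1+ψ(Kᵢ−1)), yᵢ = Kᵢxᵢ:
  isobutane: x = 0.1059, y = 0.3432
  n-butane: x = 0.2318, y = 0.4566
  acetone: x = 0.1333, y = 0.0626
  carbon tetrachloride: x = 0.5290, y = 0.1375

x_acetone = 0.1333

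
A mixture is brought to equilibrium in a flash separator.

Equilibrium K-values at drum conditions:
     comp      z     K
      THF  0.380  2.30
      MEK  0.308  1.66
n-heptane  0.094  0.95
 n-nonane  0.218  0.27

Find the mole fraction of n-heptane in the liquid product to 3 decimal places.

Newton iteration, β⁰ = 0.5:
  β = 0.500: g = 0.1968, g' = -0.600 → β = 0.828
  β = 0.828: g = -0.0378, g' = -0.948 → β = 0.788
  β = 0.788: g = -0.0018, g' = -0.859 → β = 0.786
Converged at β = 0.786.
Compositions from xᵢ = zᵢ/(1+β(Kᵢ−1)), yᵢ = Kᵢxᵢ:
  THF: x = 0.188, y = 0.432
  MEK: x = 0.203, y = 0.337
  n-heptane: x = 0.098, y = 0.093
  n-nonane: x = 0.511, y = 0.138

x_n-heptane = 0.098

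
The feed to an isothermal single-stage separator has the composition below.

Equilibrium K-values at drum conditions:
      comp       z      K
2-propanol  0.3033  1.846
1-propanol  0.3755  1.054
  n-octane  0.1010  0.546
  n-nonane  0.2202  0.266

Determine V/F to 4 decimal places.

Rachford–Rice: g(V/F) = Σ zᵢ(Kᵢ−1)/(1+V/F(Kᵢ−1)) = 0.
Check two-phase: ΣzᵢKᵢ = 1.0694 > 1 and Σzᵢ/Kᵢ = 1.5334 > 1, so g(0) = 0.0694 > 0 and g(1) = -0.5334 < 0.
Iterate (Newton) starting at V/F = 0.5:
  V/F = 0.5000: g = -0.11459, g' = -0.4392 → V/F = 0.2391
  V/F = 0.2391: g = -0.01401, g' = -0.3519 → V/F = 0.1992
  V/F = 0.1992: g = -0.00009, g' = -0.3480 → V/F = 0.1990
Converged at V/F = 0.1990.

V/F = 0.1990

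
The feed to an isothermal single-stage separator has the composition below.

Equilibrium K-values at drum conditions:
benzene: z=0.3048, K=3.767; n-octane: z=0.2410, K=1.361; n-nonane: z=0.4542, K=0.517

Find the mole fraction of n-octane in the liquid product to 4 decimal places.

x_n-octane = 0.1898

Iterate (Newton) starting at ψ = 0.5:
  ψ = 0.5000: g = 0.13831, g' = -0.6175 → ψ = 0.7240
  ψ = 0.7240: g = 0.01245, g' = -0.5290 → ψ = 0.7475
  ψ = 0.7475: g = 0.00003, g' = -0.5269 → ψ = 0.7476
Converged at ψ = 0.7476.
Compositions from xᵢ = zᵢ/(1+ψ(Kᵢ−1)), yᵢ = Kᵢxᵢ:
  benzene: x = 0.0993, y = 0.3742
  n-octane: x = 0.1898, y = 0.2583
  n-nonane: x = 0.7109, y = 0.3675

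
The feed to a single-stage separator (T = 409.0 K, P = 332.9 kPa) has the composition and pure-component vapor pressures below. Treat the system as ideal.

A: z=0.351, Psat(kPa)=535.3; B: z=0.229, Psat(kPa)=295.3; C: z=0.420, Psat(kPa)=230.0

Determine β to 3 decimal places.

Raoult's law: Kᵢ = Pᵢˢᵃᵗ/P = Pᵢˢᵃᵗ/332.9.
  K_A = 535.3/332.9 = 1.60799, K_B = 295.3/332.9 = 0.88705, K_C = 230.0/332.9 = 0.69090
Let β = V/F and solve Σ zᵢ(Kᵢ−1)/(1+β(Kᵢ−1)) = 0.
Feasibility: ΣzᵢKᵢ = 1.058, Σzᵢ/Kᵢ = 1.084 — both > 1, two phases present.
Newton iteration, β⁰ = 0.5:
  β = 0.500: g = -0.0173, g' = -0.136 → β = 0.372
  β = 0.372: g = 0.0003, g' = -0.141 → β = 0.375
Converged at β = 0.375.

β = 0.375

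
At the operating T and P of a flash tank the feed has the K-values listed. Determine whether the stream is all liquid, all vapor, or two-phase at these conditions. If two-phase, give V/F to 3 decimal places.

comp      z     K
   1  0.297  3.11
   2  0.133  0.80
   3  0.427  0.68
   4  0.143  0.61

ΣzᵢKᵢ = 1.408; Σzᵢ/Kᵢ = 1.124.
Both exceed 1, so a two-phase solution exists.
Rachford–Rice: g(ψ) = Σ zᵢ(Kᵢ−1)/(1+ψ(Kᵢ−1)) = 0.
Iterate (Newton) starting at ψ = 0.35:
  ψ = 0.350: g = 0.1134, g' = -0.528 → ψ = 0.565
  ψ = 0.565: g = 0.0177, g' = -0.383 → ψ = 0.611
  ψ = 0.611: g = 0.0004, g' = -0.364 → ψ = 0.612
Converged at ψ = 0.612.

two-phase, V/F = 0.612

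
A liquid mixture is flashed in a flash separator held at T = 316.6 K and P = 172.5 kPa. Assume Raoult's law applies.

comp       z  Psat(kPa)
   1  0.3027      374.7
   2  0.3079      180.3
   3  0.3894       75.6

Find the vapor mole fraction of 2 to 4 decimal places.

y_2 = 0.3171

Raoult's law: Kᵢ = Pᵢˢᵃᵗ/P = Pᵢˢᵃᵗ/172.5.
  K_1 = 374.7/172.5 = 2.172174, K_2 = 180.3/172.5 = 1.045217, K_3 = 75.6/172.5 = 0.438261
Rachford–Rice: g(V/F) = Σ zᵢ(Kᵢ−1)/(1+V/F(Kᵢ−1)) = 0.
Check two-phase: ΣzᵢKᵢ = 1.1500 > 1 and Σzᵢ/Kᵢ = 1.3224 > 1, so g(0) = 0.1500 > 0 and g(1) = -0.3224 < 0.
Newton iteration, V/F⁰ = 0.67:
  V/F = 0.6700: g = -0.13850, g' = -0.4470 → V/F = 0.3602
  V/F = 0.3602: g = -0.01103, g' = -0.3994 → V/F = 0.3325
  V/F = 0.3325: g = 0.00003, g' = -0.4017 → V/F = 0.3326
Converged at V/F = 0.3326.
Compositions from xᵢ = zᵢ/(1+V/F(Kᵢ−1)), yᵢ = Kᵢxᵢ:
  1: x = 0.2178, y = 0.4731
  2: x = 0.3033, y = 0.3171
  3: x = 0.4789, y = 0.2099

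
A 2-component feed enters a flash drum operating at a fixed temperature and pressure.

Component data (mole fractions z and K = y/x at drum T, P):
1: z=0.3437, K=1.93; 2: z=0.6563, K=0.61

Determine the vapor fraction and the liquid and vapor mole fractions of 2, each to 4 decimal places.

Binary case is linear: z₁(K₁−1)(1+ψ(K₂−1)) + z₂(K₂−1)(1+ψ(K₁−1)) = 0
⇒ ψ = [z₁(K₁−1)+z₂(K₂−1)] / [−(K₁−1)(K₂−1)] = 0.06368/0.36270 = 0.1756
Compositions from xᵢ = zᵢ/(1+ψ(Kᵢ−1)), yᵢ = Kᵢxᵢ:
  1: x = 0.2955, y = 0.5702
  2: x = 0.7045, y = 0.4298

ψ = 0.1756, x_2 = 0.7045, y_2 = 0.4298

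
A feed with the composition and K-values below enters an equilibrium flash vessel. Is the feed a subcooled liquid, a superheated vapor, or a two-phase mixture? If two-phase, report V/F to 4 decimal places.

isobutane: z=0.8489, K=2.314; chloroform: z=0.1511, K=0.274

ΣzᵢKᵢ = 2.0058; Σzᵢ/Kᵢ = 0.9183.
Since Σzᵢ/Kᵢ < 1 the mixture is above its dew point — single vapor phase.

superheated vapor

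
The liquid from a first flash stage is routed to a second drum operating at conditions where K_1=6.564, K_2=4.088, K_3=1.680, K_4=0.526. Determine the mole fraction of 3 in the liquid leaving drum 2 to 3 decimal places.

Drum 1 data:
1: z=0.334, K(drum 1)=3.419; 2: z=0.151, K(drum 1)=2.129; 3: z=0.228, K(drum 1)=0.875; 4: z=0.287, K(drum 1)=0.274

Drum 1:
Material balance + equilibrium reduce to Σ zᵢ(Kᵢ−1)/(1+ψ₁(Kᵢ−1)) = 0.
Check two-phase: ΣzᵢKᵢ = 1.742 > 1 and Σzᵢ/Kᵢ = 1.477 > 1, so g(0) = 0.742 > 0 and g(1) = -0.477 < 0.
Iterate (Newton) starting at ψ₁ = 0.5:
  ψ₁ = 0.500: g = 0.1171, g' = -0.856 → ψ₁ = 0.637
  ψ₁ = 0.637: g = -0.0013, g' = -0.895 → ψ₁ = 0.635
Converged at ψ₁ = 0.635.
Drum-1 compositions:
  1: x = 0.132, y = 0.450
  2: x = 0.088, y = 0.187
  3: x = 0.248, y = 0.217
  4: x = 0.533, y = 0.146
Drum-2 feed = drum-1 liquid: z₂ = (0.1317, 0.0879, 0.2477, 0.5328).
Drum 2:
Let ψ₂ = V/F and solve Σ zᵢ(Kᵢ−1)/(1+ψ₂(Kᵢ−1)) = 0.
Feasibility: ΣzᵢKᵢ = 1.920, Σzᵢ/Kᵢ = 1.202 — both > 1, two phases present.
Newton iteration, ψ₂⁰ = 0.5:
  ψ₂ = 0.500: g = 0.0951, g' = -0.684 → ψ₂ = 0.639
  ψ₂ = 0.639: g = 0.0072, g' = -0.593 → ψ₂ = 0.651
Converged at ψ₂ = 0.651.
  1: x = 0.028, y = 0.187
  2: x = 0.029, y = 0.119
  3: x = 0.172, y = 0.288
  4: x = 0.771, y = 0.405

x_3 (drum 2) = 0.172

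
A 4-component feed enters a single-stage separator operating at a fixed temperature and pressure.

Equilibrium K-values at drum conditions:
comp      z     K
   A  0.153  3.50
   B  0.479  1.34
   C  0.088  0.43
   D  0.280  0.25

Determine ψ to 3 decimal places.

Rachford–Rice: g(ψ) = Σ zᵢ(Kᵢ−1)/(1+ψ(Kᵢ−1)) = 0.
g(0) = ΣzᵢKᵢ − 1 = 0.285 and g(1) = 1 − Σzᵢ/Kᵢ = -0.726, so a root lies in (0, 1).
Iterate (Newton) starting at ψ = 0.65:
  ψ = 0.650: g = -0.2103, g' = -0.848 → ψ = 0.402
  ψ = 0.402: g = -0.0316, g' = -0.652 → ψ = 0.353
Converged at ψ = 0.353.

ψ = 0.353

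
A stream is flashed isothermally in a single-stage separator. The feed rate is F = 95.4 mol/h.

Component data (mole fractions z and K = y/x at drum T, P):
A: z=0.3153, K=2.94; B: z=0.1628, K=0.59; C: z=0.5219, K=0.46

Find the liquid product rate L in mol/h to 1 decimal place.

Rachford–Rice: g(ψ) = Σ zᵢ(Kᵢ−1)/(1+ψ(Kᵢ−1)) = 0.
g(0) = ΣzᵢKᵢ − 1 = 0.2631 and g(1) = 1 − Σzᵢ/Kᵢ = -0.5177, so a root lies in (0, 1).
Newton iteration, ψ⁰ = 0.34:
  ψ = 0.3400: g = -0.05419, g' = -0.6961 → ψ = 0.2621
  ψ = 0.2621: g = 0.00238, g' = -0.7623 → ψ = 0.2653
Converged at ψ = 0.2653.
Then V = ψ·F = 0.2653·95.4 = 25.3 mol/h and L = F − V = 70.1 mol/h.

L = 70.1 mol/h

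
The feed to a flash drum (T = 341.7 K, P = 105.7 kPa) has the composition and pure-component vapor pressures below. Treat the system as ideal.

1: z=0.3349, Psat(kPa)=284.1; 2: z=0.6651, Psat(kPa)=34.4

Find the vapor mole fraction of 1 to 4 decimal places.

y_1 = 0.7675

Raoult's law: Kᵢ = Pᵢˢᵃᵗ/P = Pᵢˢᵃᵗ/105.7.
  K_1 = 284.1/105.7 = 2.687796, K_2 = 34.4/105.7 = 0.325449
Rachford–Rice: g(ψ) = Σ zᵢ(Kᵢ−1)/(1+ψ(Kᵢ−1)) = 0.
g(0) = ΣzᵢKᵢ − 1 = 0.1166 and g(1) = 1 − Σzᵢ/Kᵢ = -1.1682, so a root lies in (0, 1).
Binary case is linear: z₁(K₁−1)(1+ψ(K₂−1)) + z₂(K₂−1)(1+ψ(K₁−1)) = 0
⇒ ψ = [z₁(K₁−1)+z₂(K₂−1)] / [−(K₁−1)(K₂−1)] = 0.11660/1.13850 = 0.1024
Compositions from xᵢ = zᵢ/(1+ψ(Kᵢ−1)), yᵢ = Kᵢxᵢ:
  1: x = 0.2855, y = 0.7675
  2: x = 0.7145, y = 0.2325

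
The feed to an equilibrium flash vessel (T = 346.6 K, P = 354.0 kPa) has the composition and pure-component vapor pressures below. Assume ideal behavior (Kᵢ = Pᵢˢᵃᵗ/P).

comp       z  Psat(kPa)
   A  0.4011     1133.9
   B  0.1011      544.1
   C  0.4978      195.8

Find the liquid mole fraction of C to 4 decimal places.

x_C = 0.7873

Raoult's law: Kᵢ = Pᵢˢᵃᵗ/P = Pᵢˢᵃᵗ/354.0.
  K_A = 1133.9/354.0 = 3.203107, K_B = 544.1/354.0 = 1.537006, K_C = 195.8/354.0 = 0.553107
Material balance + equilibrium reduce to Σ zᵢ(Kᵢ−1)/(1+ψ(Kᵢ−1)) = 0.
g(0) = ΣzᵢKᵢ − 1 = 0.7155 and g(1) = 1 − Σzᵢ/Kᵢ = -0.0910, so a root lies in (0, 1).
Iterate (Newton) starting at ψ = 0.63:
  ψ = 0.6300: g = 0.10098, g' = -0.5503 → ψ = 0.8135
  ψ = 0.8135: g = 0.00472, g' = -0.5093 → ψ = 0.8228
Converged at ψ = 0.8228.
Compositions from xᵢ = zᵢ/(1+ψ(Kᵢ−1)), yᵢ = Kᵢxᵢ:
  A: x = 0.1426, y = 0.4568
  B: x = 0.0701, y = 0.1078
  C: x = 0.7873, y = 0.4354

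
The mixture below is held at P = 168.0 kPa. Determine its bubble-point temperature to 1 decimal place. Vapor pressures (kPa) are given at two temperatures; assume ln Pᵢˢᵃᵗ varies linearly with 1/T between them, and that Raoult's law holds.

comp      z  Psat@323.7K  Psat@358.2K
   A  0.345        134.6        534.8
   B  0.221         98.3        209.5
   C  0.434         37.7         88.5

T = 343.6 K

Bubble-point temperature: ΣzᵢPᵢˢᵃᵗ(T) = P. Interpolate ln Pᵢˢᵃᵗ = aᵢ + bᵢ/T.
  T = 323.7 K: ΣzᵢPᵢˢᵃᵗ = 84.52 kPa
  T = 358.2 K: ΣzᵢPᵢˢᵃᵗ = 269.21 kPa
  T = 340.9 K: ΣzᵢPᵢˢᵃᵗ = 153.54 kPa
  T = 349.5 K: ΣzᵢPᵢˢᵃᵗ = 203.95 kPa
  T = 345.2 K: ΣzᵢPᵢˢᵃᵗ = 177.17 kPa
  T = 343.0 K: ΣzᵢPᵢˢᵃᵗ = 164.70 kPa
Interpolating between 343.0 K and 345.2 K gives T ≈ 343.6 K.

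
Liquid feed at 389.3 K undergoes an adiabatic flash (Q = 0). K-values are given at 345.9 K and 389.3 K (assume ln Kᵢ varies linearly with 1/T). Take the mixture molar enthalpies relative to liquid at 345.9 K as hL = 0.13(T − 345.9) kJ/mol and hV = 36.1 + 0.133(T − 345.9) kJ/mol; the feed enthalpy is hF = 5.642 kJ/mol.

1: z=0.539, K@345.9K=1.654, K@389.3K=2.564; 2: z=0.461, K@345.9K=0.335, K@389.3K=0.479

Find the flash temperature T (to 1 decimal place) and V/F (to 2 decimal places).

Adiabatic flash: solve Rachford–Rice at each trial T, then check hF = ψ·hV(T) + (1−ψ)·hL(T).
  T = 345.9 K: K = (1.654, 0.335), RR gives ψ = 0.106, H_out = 3.813 kJ/mol
  T = 389.3 K: K = (2.564, 0.479), RR gives ψ = 0.740, H_out = 32.445 kJ/mol
  T = 367.6 K: K = (2.086, 0.405), RR gives ψ = 0.481, H_out = 20.223 kJ/mol
  T = 356.8 K: K = (1.865, 0.369), RR gives ψ = 0.322, H_out = 13.051 kJ/mol
  T = 351.4 K: K = (1.759, 0.352), RR gives ψ = 0.225, H_out = 8.831 kJ/mol
  T = 348.6 K: K = (1.705, 0.343), RR gives ψ = 0.167, H_out = 6.387 kJ/mol
  T = 347.2 K: K = (1.679, 0.339), RR gives ψ = 0.136, H_out = 5.082 kJ/mol
Linear interpolation between T = 347.2 (H_out = 5.082) and T = 348.6 (H_out = 6.387) on hF = 5.642 gives T ≈ 347.8 K, at which ψ = 0.15.

T = 347.8 K, V/F = 0.15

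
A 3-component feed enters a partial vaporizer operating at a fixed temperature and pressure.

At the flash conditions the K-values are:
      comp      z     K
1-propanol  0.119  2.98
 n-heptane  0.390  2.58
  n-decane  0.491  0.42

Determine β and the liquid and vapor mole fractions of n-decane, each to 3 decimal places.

β = 0.583, x_n-decane = 0.742, y_n-decane = 0.312

Material balance + equilibrium reduce to Σ zᵢ(Kᵢ−1)/(1+β(Kᵢ−1)) = 0.
Feasibility: ΣzᵢKᵢ = 1.567, Σzᵢ/Kᵢ = 1.360 — both > 1, two phases present.
Iterate (Newton) starting at β = 0.5:
  β = 0.500: g = 0.0615, g' = -0.749 → β = 0.582
  β = 0.582: g = 0.0005, g' = -0.741 → β = 0.583
Converged at β = 0.583.
Compositions from xᵢ = zᵢ/(1+β(Kᵢ−1)), yᵢ = Kᵢxᵢ:
  1-propanol: x = 0.055, y = 0.165
  n-heptane: x = 0.203, y = 0.524
  n-decane: x = 0.742, y = 0.312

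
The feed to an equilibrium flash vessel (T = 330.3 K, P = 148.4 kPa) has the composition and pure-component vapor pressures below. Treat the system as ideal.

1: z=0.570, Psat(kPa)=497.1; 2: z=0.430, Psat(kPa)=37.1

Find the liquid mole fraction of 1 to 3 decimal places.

x_1 = 0.242

Raoult's law: Kᵢ = Pᵢˢᵃᵗ/P = Pᵢˢᵃᵗ/148.4.
  K_1 = 497.1/148.4 = 3.34973, K_2 = 37.1/148.4 = 0.25000
Let β = V/F and solve Σ zᵢ(Kᵢ−1)/(1+β(Kᵢ−1)) = 0.
Check two-phase: ΣzᵢKᵢ = 2.017 > 1 and Σzᵢ/Kᵢ = 1.890 > 1, so g(0) = 1.017 > 0 and g(1) = -0.890 < 0.
Iterate (Newton) starting at β = 0.5:
  β = 0.500: g = 0.0998, g' = -1.285 → β = 0.578
  β = 0.578: g = -0.0009, g' = -1.319 → β = 0.577
Converged at β = 0.577.
Compositions from xᵢ = zᵢ/(1+β(Kᵢ−1)), yᵢ = Kᵢxᵢ:
  1: x = 0.242, y = 0.810
  2: x = 0.758, y = 0.190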